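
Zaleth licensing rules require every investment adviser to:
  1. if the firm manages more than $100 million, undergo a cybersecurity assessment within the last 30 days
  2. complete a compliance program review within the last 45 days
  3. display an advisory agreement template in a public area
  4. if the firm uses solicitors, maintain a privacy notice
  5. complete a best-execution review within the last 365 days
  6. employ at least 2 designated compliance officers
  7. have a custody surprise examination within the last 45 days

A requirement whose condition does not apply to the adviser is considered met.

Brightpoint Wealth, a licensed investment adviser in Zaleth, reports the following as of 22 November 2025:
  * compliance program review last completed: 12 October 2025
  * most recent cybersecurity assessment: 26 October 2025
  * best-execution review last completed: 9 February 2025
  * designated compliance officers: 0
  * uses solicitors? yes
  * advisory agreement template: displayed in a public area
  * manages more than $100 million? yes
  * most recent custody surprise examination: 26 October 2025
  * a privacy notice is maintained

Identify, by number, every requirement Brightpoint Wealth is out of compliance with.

1. condition 'manages more than $100 million' holds; cybersecurity assessment 27 days ago vs limit 30 → met
2. compliance program review 41 days ago vs limit 45 → met
3. advisory agreement template present → met
4. condition 'uses solicitors' holds; privacy notice present → met
5. best-execution review 286 days ago vs limit 365 → met
6. designated compliance officers 0 < 2 → not met
7. custody surprise examination 27 days ago vs limit 45 → met
Not met: 6

6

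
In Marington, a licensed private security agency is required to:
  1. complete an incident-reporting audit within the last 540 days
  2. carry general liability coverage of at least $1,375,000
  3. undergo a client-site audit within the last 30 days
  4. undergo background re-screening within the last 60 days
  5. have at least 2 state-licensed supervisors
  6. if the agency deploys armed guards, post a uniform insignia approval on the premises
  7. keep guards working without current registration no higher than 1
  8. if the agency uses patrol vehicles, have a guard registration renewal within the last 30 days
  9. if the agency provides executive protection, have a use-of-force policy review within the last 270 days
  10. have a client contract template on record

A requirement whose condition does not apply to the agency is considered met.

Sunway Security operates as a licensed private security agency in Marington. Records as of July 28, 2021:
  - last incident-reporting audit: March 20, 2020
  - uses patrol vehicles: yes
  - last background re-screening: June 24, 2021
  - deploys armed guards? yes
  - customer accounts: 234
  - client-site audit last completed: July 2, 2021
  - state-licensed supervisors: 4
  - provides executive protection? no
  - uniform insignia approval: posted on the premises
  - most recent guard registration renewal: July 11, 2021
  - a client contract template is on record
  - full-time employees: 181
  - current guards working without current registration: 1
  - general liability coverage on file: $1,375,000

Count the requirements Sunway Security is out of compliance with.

0

1. incident-reporting audit 495 days ago vs limit 540 → met
2. general liability coverage $1,375,000 ≥ $1,375,000 → met
3. client-site audit 26 days ago vs limit 30 → met
4. background re-screening 34 days ago vs limit 60 → met
5. state-licensed supervisors 4 ≥ 2 → met
6. condition 'deploys armed guards' holds; uniform insignia approval present → met
7. guards working without current registration 1 ≤ 1 → met
8. condition 'uses patrol vehicles' holds; guard registration renewal 17 days ago vs limit 30 → met
9. condition 'provides executive protection' does not hold → requirement n/a → met
10. client contract template present → met
Not met: 0 of 10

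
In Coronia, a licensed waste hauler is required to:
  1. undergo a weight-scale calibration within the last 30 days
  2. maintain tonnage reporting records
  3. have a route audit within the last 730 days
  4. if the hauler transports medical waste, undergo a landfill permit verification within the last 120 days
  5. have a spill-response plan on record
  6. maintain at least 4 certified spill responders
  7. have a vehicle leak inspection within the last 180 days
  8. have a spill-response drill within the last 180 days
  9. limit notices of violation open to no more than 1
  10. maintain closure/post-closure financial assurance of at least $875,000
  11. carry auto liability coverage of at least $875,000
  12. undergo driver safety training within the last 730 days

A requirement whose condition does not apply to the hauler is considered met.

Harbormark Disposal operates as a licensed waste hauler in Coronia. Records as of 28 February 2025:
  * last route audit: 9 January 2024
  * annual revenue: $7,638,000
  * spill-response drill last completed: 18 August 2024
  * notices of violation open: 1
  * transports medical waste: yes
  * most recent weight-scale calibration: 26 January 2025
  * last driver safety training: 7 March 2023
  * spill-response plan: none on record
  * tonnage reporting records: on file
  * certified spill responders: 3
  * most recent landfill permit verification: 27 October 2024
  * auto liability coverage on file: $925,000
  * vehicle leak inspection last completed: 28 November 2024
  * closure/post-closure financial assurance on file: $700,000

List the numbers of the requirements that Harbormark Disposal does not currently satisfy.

1. weight-scale calibration 33 days ago vs limit 30 → not met
2. tonnage reporting records present → met
3. route audit 416 days ago vs limit 730 → met
4. condition 'transports medical waste' holds; landfill permit verification 124 days ago vs limit 120 → not met
5. spill-response plan absent → not met
6. certified spill responders 3 < 4 → not met
7. vehicle leak inspection 92 days ago vs limit 180 → met
8. spill-response drill 194 days ago vs limit 180 → not met
9. notices of violation open 1 ≤ 1 → met
10. closure/post-closure financial assurance $700,000 < $875,000 → not met
11. auto liability coverage $925,000 ≥ $875,000 → met
12. driver safety training 724 days ago vs limit 730 → met
Not met: 1, 4, 5, 6, 8, 10

1, 4, 5, 6, 8, 10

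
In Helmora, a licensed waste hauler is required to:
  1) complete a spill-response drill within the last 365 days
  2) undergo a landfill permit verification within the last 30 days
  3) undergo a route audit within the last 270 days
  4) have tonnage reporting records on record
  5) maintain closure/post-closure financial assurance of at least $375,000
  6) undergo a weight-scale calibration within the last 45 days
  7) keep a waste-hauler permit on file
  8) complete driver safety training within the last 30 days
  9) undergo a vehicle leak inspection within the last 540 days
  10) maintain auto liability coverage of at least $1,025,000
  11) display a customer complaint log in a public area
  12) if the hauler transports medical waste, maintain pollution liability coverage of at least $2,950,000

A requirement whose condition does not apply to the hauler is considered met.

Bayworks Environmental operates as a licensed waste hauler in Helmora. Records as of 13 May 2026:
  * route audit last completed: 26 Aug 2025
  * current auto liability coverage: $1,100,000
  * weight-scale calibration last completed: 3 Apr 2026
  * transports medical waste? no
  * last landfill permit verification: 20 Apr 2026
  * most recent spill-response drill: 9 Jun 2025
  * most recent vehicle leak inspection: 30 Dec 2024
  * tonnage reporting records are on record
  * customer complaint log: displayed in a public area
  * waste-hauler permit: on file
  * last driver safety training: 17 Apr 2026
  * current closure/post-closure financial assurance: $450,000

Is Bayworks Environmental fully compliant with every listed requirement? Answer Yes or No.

Yes

1. spill-response drill 338 days ago vs limit 365 → met
2. landfill permit verification 23 days ago vs limit 30 → met
3. route audit 260 days ago vs limit 270 → met
4. tonnage reporting records present → met
5. closure/post-closure financial assurance $450,000 ≥ $375,000 → met
6. weight-scale calibration 40 days ago vs limit 45 → met
7. waste-hauler permit present → met
8. driver safety training 26 days ago vs limit 30 → met
9. vehicle leak inspection 499 days ago vs limit 540 → met
10. auto liability coverage $1,100,000 ≥ $1,025,000 → met
11. customer complaint log present → met
12. condition 'transports medical waste' does not hold → requirement n/a → met
All met.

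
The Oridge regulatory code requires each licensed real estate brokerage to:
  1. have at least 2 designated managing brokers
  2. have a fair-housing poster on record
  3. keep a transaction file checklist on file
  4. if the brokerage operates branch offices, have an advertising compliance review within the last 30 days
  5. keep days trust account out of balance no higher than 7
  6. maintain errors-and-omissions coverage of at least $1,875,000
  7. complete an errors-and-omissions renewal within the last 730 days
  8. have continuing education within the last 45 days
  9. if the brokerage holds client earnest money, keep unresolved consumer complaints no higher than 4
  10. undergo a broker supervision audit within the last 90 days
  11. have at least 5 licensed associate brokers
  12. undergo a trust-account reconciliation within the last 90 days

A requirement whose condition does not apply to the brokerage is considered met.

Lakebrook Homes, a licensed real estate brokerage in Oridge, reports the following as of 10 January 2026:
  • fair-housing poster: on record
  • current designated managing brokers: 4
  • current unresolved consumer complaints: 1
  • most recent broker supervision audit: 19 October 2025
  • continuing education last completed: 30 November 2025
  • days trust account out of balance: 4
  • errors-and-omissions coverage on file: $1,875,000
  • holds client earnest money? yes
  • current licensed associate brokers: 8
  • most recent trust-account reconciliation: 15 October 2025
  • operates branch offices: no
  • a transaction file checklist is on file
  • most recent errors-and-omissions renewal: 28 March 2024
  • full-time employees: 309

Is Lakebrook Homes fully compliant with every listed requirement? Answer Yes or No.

1. designated managing brokers 4 ≥ 2 → met
2. fair-housing poster present → met
3. transaction file checklist present → met
4. condition 'operates branch offices' does not hold → requirement n/a → met
5. days trust account out of balance 4 ≤ 7 → met
6. errors-and-omissions coverage $1,875,000 ≥ $1,875,000 → met
7. errors-and-omissions renewal 653 days ago vs limit 730 → met
8. continuing education 41 days ago vs limit 45 → met
9. condition 'holds client earnest money' holds; unresolved consumer complaints 1 ≤ 4 → met
10. broker supervision audit 83 days ago vs limit 90 → met
11. licensed associate brokers 8 ≥ 5 → met
12. trust-account reconciliation 87 days ago vs limit 90 → met
All met.

Yes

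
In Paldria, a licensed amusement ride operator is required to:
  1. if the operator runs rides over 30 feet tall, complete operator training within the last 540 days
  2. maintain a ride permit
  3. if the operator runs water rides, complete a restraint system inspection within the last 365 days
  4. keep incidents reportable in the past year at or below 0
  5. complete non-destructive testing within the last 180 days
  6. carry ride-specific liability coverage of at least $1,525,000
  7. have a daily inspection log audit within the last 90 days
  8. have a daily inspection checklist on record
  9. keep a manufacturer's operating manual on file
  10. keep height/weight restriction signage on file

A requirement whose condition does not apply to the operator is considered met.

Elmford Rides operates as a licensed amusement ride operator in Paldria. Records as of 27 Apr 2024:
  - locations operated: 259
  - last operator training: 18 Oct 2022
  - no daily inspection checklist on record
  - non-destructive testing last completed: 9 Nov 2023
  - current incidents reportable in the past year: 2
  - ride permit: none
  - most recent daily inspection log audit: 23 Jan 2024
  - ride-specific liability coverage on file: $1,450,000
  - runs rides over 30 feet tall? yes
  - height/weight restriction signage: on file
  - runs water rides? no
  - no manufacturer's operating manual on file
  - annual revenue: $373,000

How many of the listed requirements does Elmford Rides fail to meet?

7

1. condition 'runs rides over 30 feet tall' holds; operator training 557 days ago vs limit 540 → not met
2. ride permit absent → not met
3. condition 'runs water rides' does not hold → requirement n/a → met
4. incidents reportable in the past year 2 > 0 → not met
5. non-destructive testing 170 days ago vs limit 180 → met
6. ride-specific liability coverage $1,450,000 < $1,525,000 → not met
7. daily inspection log audit 95 days ago vs limit 90 → not met
8. daily inspection checklist absent → not met
9. manufacturer's operating manual absent → not met
10. height/weight restriction signage present → met
Not met: 7 of 10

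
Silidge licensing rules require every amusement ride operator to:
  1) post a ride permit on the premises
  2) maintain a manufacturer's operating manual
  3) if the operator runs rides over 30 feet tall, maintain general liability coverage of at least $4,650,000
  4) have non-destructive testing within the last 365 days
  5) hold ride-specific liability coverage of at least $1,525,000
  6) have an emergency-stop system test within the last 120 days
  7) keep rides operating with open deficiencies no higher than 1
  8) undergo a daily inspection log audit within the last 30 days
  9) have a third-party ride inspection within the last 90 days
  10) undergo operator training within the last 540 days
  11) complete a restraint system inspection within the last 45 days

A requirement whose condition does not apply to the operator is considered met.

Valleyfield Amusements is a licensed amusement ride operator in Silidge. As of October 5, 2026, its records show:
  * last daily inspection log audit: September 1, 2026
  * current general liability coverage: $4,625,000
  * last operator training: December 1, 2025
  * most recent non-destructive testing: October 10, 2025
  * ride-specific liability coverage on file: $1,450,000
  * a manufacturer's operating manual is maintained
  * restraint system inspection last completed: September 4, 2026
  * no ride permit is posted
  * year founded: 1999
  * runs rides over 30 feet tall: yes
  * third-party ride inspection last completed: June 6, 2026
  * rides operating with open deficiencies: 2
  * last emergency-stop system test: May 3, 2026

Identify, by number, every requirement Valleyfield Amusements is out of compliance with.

1, 3, 5, 6, 7, 8, 9

1. ride permit absent → not met
2. manufacturer's operating manual present → met
3. condition 'runs rides over 30 feet tall' holds; general liability coverage $4,625,000 < $4,650,000 → not met
4. non-destructive testing 360 days ago vs limit 365 → met
5. ride-specific liability coverage $1,450,000 < $1,525,000 → not met
6. emergency-stop system test 155 days ago vs limit 120 → not met
7. rides operating with open deficiencies 2 > 1 → not met
8. daily inspection log audit 34 days ago vs limit 30 → not met
9. third-party ride inspection 121 days ago vs limit 90 → not met
10. operator training 308 days ago vs limit 540 → met
11. restraint system inspection 31 days ago vs limit 45 → met
Not met: 1, 3, 5, 6, 7, 8, 9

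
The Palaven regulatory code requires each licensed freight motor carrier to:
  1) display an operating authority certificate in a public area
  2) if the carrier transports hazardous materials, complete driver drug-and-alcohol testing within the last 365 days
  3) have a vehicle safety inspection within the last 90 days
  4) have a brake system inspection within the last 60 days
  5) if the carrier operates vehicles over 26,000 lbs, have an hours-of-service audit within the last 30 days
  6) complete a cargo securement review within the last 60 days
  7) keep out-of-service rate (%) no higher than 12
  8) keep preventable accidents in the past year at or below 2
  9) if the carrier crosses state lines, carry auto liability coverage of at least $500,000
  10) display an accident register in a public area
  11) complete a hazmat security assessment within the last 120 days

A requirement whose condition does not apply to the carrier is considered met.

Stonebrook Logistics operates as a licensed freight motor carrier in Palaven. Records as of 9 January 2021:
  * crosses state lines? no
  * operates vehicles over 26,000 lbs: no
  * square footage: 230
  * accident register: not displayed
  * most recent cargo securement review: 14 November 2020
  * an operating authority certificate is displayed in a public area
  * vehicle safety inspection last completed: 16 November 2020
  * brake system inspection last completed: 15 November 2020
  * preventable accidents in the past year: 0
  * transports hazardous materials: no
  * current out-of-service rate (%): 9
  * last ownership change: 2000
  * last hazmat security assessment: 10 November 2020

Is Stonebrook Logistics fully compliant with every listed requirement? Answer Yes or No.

No

1. operating authority certificate present → met
2. condition 'transports hazardous materials' does not hold → requirement n/a → met
3. vehicle safety inspection 54 days ago vs limit 90 → met
4. brake system inspection 55 days ago vs limit 60 → met
5. condition 'operates vehicles over 26,000 lbs' does not hold → requirement n/a → met
6. cargo securement review 56 days ago vs limit 60 → met
7. out-of-service rate (%) 9 ≤ 12 → met
8. preventable accidents in the past year 0 ≤ 2 → met
9. condition 'crosses state lines' does not hold → requirement n/a → met
10. accident register absent → not met
11. hazmat security assessment 60 days ago vs limit 120 → met
Not met: 10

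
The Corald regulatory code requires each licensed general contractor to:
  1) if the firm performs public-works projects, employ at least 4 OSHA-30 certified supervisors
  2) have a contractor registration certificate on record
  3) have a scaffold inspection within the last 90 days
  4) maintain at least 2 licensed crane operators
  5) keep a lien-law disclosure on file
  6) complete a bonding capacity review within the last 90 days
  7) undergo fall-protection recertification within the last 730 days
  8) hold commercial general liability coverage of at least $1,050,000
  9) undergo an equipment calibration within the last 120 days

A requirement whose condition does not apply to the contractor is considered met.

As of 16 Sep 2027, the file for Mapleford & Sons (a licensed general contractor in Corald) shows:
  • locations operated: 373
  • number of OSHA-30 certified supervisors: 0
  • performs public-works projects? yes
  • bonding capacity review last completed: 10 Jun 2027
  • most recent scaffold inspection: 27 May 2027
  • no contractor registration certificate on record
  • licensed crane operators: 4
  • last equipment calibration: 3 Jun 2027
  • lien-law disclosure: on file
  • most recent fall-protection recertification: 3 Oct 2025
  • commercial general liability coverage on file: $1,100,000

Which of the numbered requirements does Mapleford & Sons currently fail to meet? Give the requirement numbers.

1. condition 'performs public-works projects' holds; OSHA-30 certified supervisors 0 < 4 → not met
2. contractor registration certificate absent → not met
3. scaffold inspection 112 days ago vs limit 90 → not met
4. licensed crane operators 4 ≥ 2 → met
5. lien-law disclosure present → met
6. bonding capacity review 98 days ago vs limit 90 → not met
7. fall-protection recertification 713 days ago vs limit 730 → met
8. commercial general liability coverage $1,100,000 ≥ $1,050,000 → met
9. equipment calibration 105 days ago vs limit 120 → met
Not met: 1, 2, 3, 6

1, 2, 3, 6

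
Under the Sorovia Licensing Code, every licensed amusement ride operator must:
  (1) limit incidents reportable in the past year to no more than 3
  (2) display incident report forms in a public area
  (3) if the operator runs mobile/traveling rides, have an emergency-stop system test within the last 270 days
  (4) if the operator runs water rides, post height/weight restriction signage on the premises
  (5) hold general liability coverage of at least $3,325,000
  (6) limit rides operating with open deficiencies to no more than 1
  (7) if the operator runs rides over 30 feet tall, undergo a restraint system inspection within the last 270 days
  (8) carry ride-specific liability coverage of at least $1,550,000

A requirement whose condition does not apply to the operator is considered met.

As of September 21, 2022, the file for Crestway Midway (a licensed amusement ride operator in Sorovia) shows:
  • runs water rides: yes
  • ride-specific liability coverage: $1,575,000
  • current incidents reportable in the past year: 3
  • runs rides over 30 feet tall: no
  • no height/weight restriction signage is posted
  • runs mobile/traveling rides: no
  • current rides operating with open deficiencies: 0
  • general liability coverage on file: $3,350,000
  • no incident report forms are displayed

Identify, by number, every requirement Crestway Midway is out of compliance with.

1. incidents reportable in the past year 3 ≤ 3 → met
2. incident report forms absent → not met
3. condition 'runs mobile/traveling rides' does not hold → requirement n/a → met
4. condition 'runs water rides' holds; height/weight restriction signage absent → not met
5. general liability coverage $3,350,000 ≥ $3,325,000 → met
6. rides operating with open deficiencies 0 ≤ 1 → met
7. condition 'runs rides over 30 feet tall' does not hold → requirement n/a → met
8. ride-specific liability coverage $1,575,000 ≥ $1,550,000 → met
Not met: 2, 4

2, 4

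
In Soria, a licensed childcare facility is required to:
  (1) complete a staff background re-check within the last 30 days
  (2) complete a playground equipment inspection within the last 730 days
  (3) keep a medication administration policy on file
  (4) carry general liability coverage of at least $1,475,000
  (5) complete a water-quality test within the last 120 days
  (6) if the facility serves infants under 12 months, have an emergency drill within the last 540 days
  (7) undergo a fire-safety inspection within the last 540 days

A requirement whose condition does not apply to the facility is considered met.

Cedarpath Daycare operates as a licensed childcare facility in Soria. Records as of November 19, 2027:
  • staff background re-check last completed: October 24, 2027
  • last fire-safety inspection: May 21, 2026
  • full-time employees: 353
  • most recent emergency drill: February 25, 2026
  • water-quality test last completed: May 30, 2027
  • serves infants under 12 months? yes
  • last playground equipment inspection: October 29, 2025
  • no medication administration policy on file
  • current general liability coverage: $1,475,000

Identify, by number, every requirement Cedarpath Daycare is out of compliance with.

1. staff background re-check 26 days ago vs limit 30 → met
2. playground equipment inspection 751 days ago vs limit 730 → not met
3. medication administration policy absent → not met
4. general liability coverage $1,475,000 ≥ $1,475,000 → met
5. water-quality test 173 days ago vs limit 120 → not met
6. condition 'serves infants under 12 months' holds; emergency drill 632 days ago vs limit 540 → not met
7. fire-safety inspection 547 days ago vs limit 540 → not met
Not met: 2, 3, 5, 6, 7

2, 3, 5, 6, 7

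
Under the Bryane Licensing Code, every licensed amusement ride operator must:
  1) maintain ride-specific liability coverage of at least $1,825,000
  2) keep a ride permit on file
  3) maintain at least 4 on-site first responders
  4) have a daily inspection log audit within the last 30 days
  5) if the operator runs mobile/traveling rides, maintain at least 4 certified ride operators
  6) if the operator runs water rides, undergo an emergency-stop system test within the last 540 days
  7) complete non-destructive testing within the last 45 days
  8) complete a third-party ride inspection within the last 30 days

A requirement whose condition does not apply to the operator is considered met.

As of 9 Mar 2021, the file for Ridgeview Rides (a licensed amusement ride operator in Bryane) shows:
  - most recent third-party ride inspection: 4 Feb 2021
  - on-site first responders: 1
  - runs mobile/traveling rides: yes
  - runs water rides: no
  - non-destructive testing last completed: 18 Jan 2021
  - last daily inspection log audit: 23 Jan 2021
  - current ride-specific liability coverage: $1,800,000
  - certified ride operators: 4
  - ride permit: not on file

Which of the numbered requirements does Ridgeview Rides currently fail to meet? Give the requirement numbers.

1. ride-specific liability coverage $1,800,000 < $1,825,000 → not met
2. ride permit absent → not met
3. on-site first responders 1 < 4 → not met
4. daily inspection log audit 45 days ago vs limit 30 → not met
5. condition 'runs mobile/traveling rides' holds; certified ride operators 4 ≥ 4 → met
6. condition 'runs water rides' does not hold → requirement n/a → met
7. non-destructive testing 50 days ago vs limit 45 → not met
8. third-party ride inspection 33 days ago vs limit 30 → not met
Not met: 1, 2, 3, 4, 7, 8

1, 2, 3, 4, 7, 8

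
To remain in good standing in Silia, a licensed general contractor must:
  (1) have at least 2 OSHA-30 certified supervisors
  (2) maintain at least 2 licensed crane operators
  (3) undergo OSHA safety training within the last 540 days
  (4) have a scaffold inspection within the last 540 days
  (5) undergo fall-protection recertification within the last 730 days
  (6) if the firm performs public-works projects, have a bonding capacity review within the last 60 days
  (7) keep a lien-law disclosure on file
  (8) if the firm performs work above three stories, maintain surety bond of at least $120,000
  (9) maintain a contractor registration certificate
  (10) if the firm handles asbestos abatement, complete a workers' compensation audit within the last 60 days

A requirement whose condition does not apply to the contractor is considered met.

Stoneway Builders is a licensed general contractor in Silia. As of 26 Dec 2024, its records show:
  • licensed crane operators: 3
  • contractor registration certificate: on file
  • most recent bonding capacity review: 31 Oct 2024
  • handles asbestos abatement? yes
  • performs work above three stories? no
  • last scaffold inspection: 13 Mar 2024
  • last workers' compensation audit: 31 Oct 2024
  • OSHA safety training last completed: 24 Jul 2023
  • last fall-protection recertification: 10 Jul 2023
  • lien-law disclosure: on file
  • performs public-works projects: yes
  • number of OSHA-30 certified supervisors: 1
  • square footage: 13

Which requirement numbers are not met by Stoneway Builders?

1

1. OSHA-30 certified supervisors 1 < 2 → not met
2. licensed crane operators 3 ≥ 2 → met
3. OSHA safety training 521 days ago vs limit 540 → met
4. scaffold inspection 288 days ago vs limit 540 → met
5. fall-protection recertification 535 days ago vs limit 730 → met
6. condition 'performs public-works projects' holds; bonding capacity review 56 days ago vs limit 60 → met
7. lien-law disclosure present → met
8. condition 'performs work above three stories' does not hold → requirement n/a → met
9. contractor registration certificate present → met
10. condition 'handles asbestos abatement' holds; workers' compensation audit 56 days ago vs limit 60 → met
Not met: 1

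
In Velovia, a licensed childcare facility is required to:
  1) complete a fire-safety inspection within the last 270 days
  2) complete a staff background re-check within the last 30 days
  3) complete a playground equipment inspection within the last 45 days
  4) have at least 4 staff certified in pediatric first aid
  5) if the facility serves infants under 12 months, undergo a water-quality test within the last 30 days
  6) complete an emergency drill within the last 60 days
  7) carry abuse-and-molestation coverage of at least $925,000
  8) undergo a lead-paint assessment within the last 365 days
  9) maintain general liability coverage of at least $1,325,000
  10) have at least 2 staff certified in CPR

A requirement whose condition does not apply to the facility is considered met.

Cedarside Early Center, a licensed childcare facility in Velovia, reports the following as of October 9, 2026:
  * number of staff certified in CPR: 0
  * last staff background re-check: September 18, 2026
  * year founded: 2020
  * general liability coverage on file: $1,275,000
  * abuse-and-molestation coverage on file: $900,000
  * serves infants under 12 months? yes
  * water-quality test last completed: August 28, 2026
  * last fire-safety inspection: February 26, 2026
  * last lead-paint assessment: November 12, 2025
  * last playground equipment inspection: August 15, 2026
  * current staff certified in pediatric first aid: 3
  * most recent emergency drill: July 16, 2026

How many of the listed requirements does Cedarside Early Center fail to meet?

1. fire-safety inspection 225 days ago vs limit 270 → met
2. staff background re-check 21 days ago vs limit 30 → met
3. playground equipment inspection 55 days ago vs limit 45 → not met
4. staff certified in pediatric first aid 3 < 4 → not met
5. condition 'serves infants under 12 months' holds; water-quality test 42 days ago vs limit 30 → not met
6. emergency drill 85 days ago vs limit 60 → not met
7. abuse-and-molestation coverage $900,000 < $925,000 → not met
8. lead-paint assessment 331 days ago vs limit 365 → met
9. general liability coverage $1,275,000 < $1,325,000 → not met
10. staff certified in CPR 0 < 2 → not met
Not met: 7 of 10

7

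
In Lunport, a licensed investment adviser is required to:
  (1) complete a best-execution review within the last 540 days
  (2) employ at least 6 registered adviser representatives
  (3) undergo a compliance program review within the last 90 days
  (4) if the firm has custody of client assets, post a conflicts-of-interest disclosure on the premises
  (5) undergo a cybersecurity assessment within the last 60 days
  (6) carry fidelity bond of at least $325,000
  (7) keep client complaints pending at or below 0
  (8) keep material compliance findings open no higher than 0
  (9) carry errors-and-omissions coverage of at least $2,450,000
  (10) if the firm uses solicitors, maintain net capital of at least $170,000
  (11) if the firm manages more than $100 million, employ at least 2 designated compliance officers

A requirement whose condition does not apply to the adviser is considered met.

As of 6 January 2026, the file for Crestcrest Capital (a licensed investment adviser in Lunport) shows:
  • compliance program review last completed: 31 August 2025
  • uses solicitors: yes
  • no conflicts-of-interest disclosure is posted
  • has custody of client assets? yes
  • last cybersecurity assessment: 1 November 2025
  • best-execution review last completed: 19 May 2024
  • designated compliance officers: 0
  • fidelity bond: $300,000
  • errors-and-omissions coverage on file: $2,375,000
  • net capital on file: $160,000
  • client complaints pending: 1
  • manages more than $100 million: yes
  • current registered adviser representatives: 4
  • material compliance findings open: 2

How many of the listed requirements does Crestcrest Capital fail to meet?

1. best-execution review 597 days ago vs limit 540 → not met
2. registered adviser representatives 4 < 6 → not met
3. compliance program review 128 days ago vs limit 90 → not met
4. condition 'has custody of client assets' holds; conflicts-of-interest disclosure absent → not met
5. cybersecurity assessment 66 days ago vs limit 60 → not met
6. fidelity bond $300,000 < $325,000 → not met
7. client complaints pending 1 > 0 → not met
8. material compliance findings open 2 > 0 → not met
9. errors-and-omissions coverage $2,375,000 < $2,450,000 → not met
10. condition 'uses solicitors' holds; net capital $160,000 < $170,000 → not met
11. condition 'manages more than $100 million' holds; designated compliance officers 0 < 2 → not met
Not met: 11 of 11

11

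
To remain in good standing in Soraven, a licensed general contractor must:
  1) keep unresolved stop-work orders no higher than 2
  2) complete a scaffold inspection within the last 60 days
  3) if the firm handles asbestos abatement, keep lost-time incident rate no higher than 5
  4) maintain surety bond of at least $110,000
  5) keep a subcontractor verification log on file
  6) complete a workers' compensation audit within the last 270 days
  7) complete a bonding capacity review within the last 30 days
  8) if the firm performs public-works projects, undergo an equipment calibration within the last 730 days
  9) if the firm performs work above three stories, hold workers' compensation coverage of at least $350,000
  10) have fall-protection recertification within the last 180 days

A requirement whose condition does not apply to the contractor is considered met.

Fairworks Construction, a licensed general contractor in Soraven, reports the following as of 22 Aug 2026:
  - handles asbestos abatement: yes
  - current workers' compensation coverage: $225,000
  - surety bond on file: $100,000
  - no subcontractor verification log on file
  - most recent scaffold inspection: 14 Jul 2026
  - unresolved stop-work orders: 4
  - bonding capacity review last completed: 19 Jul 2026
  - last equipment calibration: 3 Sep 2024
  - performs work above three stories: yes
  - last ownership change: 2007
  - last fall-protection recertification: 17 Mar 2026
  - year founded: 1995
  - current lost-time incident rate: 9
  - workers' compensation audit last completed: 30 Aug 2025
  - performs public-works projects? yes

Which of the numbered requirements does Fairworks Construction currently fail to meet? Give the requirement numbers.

1, 3, 4, 5, 6, 7, 9

1. unresolved stop-work orders 4 > 2 → not met
2. scaffold inspection 39 days ago vs limit 60 → met
3. condition 'handles asbestos abatement' holds; lost-time incident rate 9 > 5 → not met
4. surety bond $100,000 < $110,000 → not met
5. subcontractor verification log absent → not met
6. workers' compensation audit 357 days ago vs limit 270 → not met
7. bonding capacity review 34 days ago vs limit 30 → not met
8. condition 'performs public-works projects' holds; equipment calibration 718 days ago vs limit 730 → met
9. condition 'performs work above three stories' holds; workers' compensation coverage $225,000 < $350,000 → not met
10. fall-protection recertification 158 days ago vs limit 180 → met
Not met: 1, 3, 4, 5, 6, 7, 9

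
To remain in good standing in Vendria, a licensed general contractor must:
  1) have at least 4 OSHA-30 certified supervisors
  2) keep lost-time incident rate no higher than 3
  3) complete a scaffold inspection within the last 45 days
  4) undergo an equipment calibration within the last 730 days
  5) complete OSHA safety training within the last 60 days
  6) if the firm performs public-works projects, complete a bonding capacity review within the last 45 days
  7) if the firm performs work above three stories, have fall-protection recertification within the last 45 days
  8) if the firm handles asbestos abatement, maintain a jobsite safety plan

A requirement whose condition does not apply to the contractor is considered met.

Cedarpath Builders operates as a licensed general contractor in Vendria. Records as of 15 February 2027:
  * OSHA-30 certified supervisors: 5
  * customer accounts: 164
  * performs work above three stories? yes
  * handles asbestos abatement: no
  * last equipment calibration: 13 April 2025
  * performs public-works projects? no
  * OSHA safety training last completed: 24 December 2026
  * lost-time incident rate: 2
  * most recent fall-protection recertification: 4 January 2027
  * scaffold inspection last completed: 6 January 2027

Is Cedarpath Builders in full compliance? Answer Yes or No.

Yes

1. OSHA-30 certified supervisors 5 ≥ 4 → met
2. lost-time incident rate 2 ≤ 3 → met
3. scaffold inspection 40 days ago vs limit 45 → met
4. equipment calibration 673 days ago vs limit 730 → met
5. OSHA safety training 53 days ago vs limit 60 → met
6. condition 'performs public-works projects' does not hold → requirement n/a → met
7. condition 'performs work above three stories' holds; fall-protection recertification 42 days ago vs limit 45 → met
8. condition 'handles asbestos abatement' does not hold → requirement n/a → met
All met.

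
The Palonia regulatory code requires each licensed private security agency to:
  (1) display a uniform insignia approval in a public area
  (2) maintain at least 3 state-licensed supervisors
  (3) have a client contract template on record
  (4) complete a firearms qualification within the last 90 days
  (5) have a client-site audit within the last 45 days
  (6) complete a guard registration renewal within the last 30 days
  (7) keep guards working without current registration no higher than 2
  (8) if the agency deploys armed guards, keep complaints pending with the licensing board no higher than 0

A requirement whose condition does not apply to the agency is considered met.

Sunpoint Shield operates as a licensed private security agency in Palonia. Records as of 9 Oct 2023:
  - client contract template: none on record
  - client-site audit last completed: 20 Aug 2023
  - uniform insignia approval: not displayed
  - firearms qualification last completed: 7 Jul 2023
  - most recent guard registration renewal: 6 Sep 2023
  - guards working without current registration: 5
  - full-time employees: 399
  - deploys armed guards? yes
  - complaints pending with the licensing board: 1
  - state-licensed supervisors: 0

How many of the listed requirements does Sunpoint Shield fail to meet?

8

1. uniform insignia approval absent → not met
2. state-licensed supervisors 0 < 3 → not met
3. client contract template absent → not met
4. firearms qualification 94 days ago vs limit 90 → not met
5. client-site audit 50 days ago vs limit 45 → not met
6. guard registration renewal 33 days ago vs limit 30 → not met
7. guards working without current registration 5 > 2 → not met
8. condition 'deploys armed guards' holds; complaints pending with the licensing board 1 > 0 → not met
Not met: 8 of 8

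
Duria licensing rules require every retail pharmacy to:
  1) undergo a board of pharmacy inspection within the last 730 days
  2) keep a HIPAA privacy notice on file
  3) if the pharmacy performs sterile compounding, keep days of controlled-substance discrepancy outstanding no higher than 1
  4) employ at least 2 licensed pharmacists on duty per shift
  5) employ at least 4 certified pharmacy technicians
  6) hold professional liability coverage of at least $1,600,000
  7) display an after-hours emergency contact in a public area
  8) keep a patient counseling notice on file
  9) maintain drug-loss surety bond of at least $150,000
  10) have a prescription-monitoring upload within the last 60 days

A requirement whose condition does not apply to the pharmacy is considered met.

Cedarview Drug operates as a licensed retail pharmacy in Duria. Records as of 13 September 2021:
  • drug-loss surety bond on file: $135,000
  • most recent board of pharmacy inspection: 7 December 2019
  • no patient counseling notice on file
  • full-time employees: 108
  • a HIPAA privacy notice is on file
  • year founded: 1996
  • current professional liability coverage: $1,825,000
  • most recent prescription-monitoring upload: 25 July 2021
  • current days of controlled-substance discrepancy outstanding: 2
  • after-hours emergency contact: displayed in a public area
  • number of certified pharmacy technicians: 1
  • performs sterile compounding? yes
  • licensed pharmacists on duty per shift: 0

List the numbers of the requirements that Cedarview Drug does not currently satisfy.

3, 4, 5, 8, 9

1. board of pharmacy inspection 646 days ago vs limit 730 → met
2. HIPAA privacy notice present → met
3. condition 'performs sterile compounding' holds; days of controlled-substance discrepancy outstanding 2 > 1 → not met
4. licensed pharmacists on duty per shift 0 < 2 → not met
5. certified pharmacy technicians 1 < 4 → not met
6. professional liability coverage $1,825,000 ≥ $1,600,000 → met
7. after-hours emergency contact present → met
8. patient counseling notice absent → not met
9. drug-loss surety bond $135,000 < $150,000 → not met
10. prescription-monitoring upload 50 days ago vs limit 60 → met
Not met: 3, 4, 5, 8, 9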